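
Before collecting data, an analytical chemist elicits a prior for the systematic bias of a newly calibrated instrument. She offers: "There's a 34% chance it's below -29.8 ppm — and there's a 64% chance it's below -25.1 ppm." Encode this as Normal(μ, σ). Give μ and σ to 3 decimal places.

For Normal(μ,σ), the p-quantile is μ + z_p·σ. Here z_{0.34} = -0.4125, z_{0.64} = 0.3585.
So -29.8 = μ − 0.4125σ and -25.1 = μ + 0.3585σ.
Subtracting: σ = (-25.1 − -29.8)/(0.3585 − (-0.4125)) = 6.097.
Then μ = -29.8 − (-0.4125)·6.097 = -27.285.

μ = -27.285, σ = 6.097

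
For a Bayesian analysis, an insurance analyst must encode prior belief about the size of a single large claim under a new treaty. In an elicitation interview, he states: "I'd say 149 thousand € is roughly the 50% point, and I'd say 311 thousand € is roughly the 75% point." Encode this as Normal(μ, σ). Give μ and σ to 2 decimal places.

μ = 149.00, σ = 240.18

The p-quantile of Normal(μ,σ) is μ + z_p·σ, with z_{0.5} = 0 and z_{0.75} = 0.6745.
Eliminate σ: μ = (z₂·x₁ − z₁·x₂)/(z₂ − z₁) = (0.6745·149 − (0)·311)/0.6745 = 149.00.
Then σ = (x₂ − x₁)/(z₂ − z₁) = (311 − 149)/0.6745 = 240.18.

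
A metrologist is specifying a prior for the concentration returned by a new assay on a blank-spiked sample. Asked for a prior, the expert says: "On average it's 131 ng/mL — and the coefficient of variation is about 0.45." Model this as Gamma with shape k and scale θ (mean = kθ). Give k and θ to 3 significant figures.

For Gamma(k, scale θ): mean = kθ, variance = kθ², so CV = 1/√k.
CV = 0.45, hence k = 1/CV² = 4.94.
Then θ = mean/k = 131/4.94 = 26.5.

k ≈ 4.94, θ ≈ 26.5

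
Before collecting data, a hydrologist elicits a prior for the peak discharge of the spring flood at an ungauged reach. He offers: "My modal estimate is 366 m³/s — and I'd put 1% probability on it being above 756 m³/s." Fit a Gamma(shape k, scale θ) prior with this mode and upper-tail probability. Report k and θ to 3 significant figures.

Gamma(k,θ) with k>1 has mode (k−1)θ, so θ = 366/(k−1).
Need P(X < 756) = 0.99 with θ tied to k this way. Start at k = 2, θ = 366: P(X<756) ≈ 0.611.
Too low — raise k to concentrate. Iterating converges to k ≈ 10.3.
Then θ = 366/(10.3−1) ≈ 39.5.

k ≈ 10.3, θ ≈ 39.5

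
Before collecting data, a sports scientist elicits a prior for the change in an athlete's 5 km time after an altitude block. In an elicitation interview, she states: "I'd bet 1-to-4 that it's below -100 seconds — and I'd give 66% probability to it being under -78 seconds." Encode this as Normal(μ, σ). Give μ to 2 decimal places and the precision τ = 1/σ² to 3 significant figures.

μ = -85.24, τ = 0.00325

The p-quantile of Normal(μ,σ) is μ + z_p·σ, with z_{0.2} = -0.8416 and z_{0.66} = 0.4125.
Eliminate σ: μ = (z₂·x₁ − z₁·x₂)/(z₂ − z₁) = (0.4125·-100 − (-0.8416)·-78)/1.254 = -85.24.
Then σ = (x₂ − x₁)/(z₂ − z₁) = (-78 − -100)/1.254 = 17.54.
Precision τ = 1/σ² = 1/17.54² = 0.00325.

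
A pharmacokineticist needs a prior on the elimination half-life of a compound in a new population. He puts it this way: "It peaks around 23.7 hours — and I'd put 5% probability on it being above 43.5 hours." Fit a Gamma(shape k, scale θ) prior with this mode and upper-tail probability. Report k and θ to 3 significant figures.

k ≈ 8.55, θ ≈ 3.14

Gamma(k,θ) with k>1 has mode (k−1)θ, so θ = 23.7/(k−1).
Need P(X < 43.5) = 0.95 with θ tied to k this way. Start at k = 2, θ = 23.7: P(X<43.5) ≈ 0.548.
Too low — raise k to concentrate. Iterating converges to k ≈ 8.55.
Then θ = 23.7/(8.55−1) ≈ 3.14.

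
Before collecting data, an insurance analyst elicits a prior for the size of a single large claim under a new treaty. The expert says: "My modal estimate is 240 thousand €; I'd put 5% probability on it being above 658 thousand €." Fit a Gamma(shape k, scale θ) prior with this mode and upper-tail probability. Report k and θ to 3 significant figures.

Gamma(k,θ) with k>1 has mode (k−1)θ, so θ = 240/(k−1).
Need P(X < 658) = 0.95 with θ tied to k this way. Start at k = 2, θ = 240: P(X<658) ≈ 0.759.
Too low — raise k to concentrate. Iterating converges to k ≈ 3.64.
Then θ = 240/(3.64−1) ≈ 90.9.

k ≈ 3.64, θ ≈ 90.9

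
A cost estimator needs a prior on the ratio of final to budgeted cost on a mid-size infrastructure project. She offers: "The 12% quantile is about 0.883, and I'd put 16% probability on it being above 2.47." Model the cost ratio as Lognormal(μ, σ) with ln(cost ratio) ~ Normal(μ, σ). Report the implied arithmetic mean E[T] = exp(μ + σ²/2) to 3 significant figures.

If T ~ Lognormal(μ,σ) then ln T ~ Normal(μ,σ), so the p-quantile of ln T is μ + z_p·σ.
ln(0.883) = -0.1244 and ln(2.47) = 0.9042; z_{0.12} = -1.175, z_{0.84} = 0.9945.
σ = (0.9042 − -0.1244)/(0.9945 − (-1.175)) = 0.474.
μ = -0.1244 − (-1.175)·0.474 = 0.433.
E[T] = exp(μ + σ²/2) = exp(0.433 + 0.1124) = 1.72.

E[T] ≈ 1.72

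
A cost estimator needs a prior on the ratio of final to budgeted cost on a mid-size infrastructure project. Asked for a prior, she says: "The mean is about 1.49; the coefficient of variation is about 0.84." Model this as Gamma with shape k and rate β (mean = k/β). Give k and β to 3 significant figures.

For Gamma(k, rate β): mean = k/β, variance = k/β², so CV = 1/√k.
CV = 0.84, hence k = 1/CV² = 1.42.
Then β = k/mean = 1.42/1.49 = 0.951.

k ≈ 1.42, β ≈ 0.951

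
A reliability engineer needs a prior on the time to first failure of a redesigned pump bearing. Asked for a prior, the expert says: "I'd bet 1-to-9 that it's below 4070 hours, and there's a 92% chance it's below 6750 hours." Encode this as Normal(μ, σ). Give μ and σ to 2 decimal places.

μ = 5348.39, σ = 997.53

For Normal(μ,σ), the p-quantile is μ + z_p·σ. Here z_{0.1} = -1.282, z_{0.92} = 1.405.
So 4070 = μ − 1.282σ and 6750 = μ + 1.405σ.
Subtracting: σ = (6750 − 4070)/(1.405 − (-1.282)) = 997.53.
Then μ = 4070 − (-1.282)·997.53 = 5348.39.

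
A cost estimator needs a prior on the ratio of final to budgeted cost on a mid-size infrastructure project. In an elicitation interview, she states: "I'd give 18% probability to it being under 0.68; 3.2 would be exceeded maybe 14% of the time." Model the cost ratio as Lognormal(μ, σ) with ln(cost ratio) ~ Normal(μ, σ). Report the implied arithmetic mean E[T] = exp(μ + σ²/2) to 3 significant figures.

E[T] ≈ 1.87

If T ~ Lognormal(μ,σ) then ln T ~ Normal(μ,σ), so the p-quantile of ln T is μ + z_p·σ.
ln(0.68) = -0.3857 and ln(3.2) = 1.163; z_{0.18} = -0.9154, z_{0.86} = 1.08.
σ = (1.163 − -0.3857)/(1.08 − (-0.9154)) = 0.776.
μ = -0.3857 − (-0.9154)·0.776 = 0.325.
E[T] = exp(μ + σ²/2) = exp(0.325 + 0.3012) = 1.87.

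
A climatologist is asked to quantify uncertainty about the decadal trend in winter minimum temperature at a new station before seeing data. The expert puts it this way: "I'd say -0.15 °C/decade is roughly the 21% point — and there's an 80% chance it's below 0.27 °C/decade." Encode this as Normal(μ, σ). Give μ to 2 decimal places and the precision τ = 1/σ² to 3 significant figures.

For Normal(μ,σ), the p-quantile is μ + z_p·σ. Here z_{0.21} = -0.8064, z_{0.8} = 0.8416.
So -0.15 = μ − 0.8064σ and 0.27 = μ + 0.8416σ.
Subtracting: σ = (0.27 − -0.15)/(0.8416 − (-0.8064)) = 0.25.
Then μ = -0.15 − (-0.8064)·0.25 = 0.06.
Precision τ = 1/σ² = 1/0.2548² = 15.4.

μ = 0.06, τ = 15.4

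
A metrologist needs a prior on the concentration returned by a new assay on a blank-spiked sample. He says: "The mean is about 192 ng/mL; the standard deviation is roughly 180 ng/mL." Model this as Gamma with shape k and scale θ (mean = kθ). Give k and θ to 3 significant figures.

k ≈ 1.14, θ ≈ 169

For Gamma(k, scale θ): mean = kθ, variance = kθ², so CV = 1/√k.
CV = SD/mean = 180/192 = 0.9375, hence k = 1/CV² = 1.14.
Then θ = mean/k = 192/1.14 = 169.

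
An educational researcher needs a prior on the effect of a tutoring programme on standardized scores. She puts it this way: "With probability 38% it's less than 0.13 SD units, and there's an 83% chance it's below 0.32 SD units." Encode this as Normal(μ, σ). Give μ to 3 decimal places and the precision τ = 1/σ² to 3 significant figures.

The p-quantile of Normal(μ,σ) is μ + z_p·σ, with z_{0.38} = -0.3055 and z_{0.83} = 0.9542.
Eliminate σ: μ = (z₂·x₁ − z₁·x₂)/(z₂ − z₁) = (0.9542·0.13 − (-0.3055)·0.32)/1.26 = 0.176.
Then σ = (x₂ − x₁)/(z₂ − z₁) = (0.32 − 0.13)/1.26 = 0.151.
Precision τ = 1/σ² = 1/0.1508² = 44.

μ = 0.176, τ = 44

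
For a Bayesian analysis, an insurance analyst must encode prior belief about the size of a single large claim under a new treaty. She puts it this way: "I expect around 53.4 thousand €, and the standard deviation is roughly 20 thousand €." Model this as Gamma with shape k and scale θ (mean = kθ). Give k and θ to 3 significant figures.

k ≈ 7.13, θ ≈ 7.49

For Gamma(k, scale θ): mean = kθ, variance = kθ², so CV = 1/√k.
CV = SD/mean = 20/53.4 = 0.3745, hence k = 1/CV² = 7.13.
Then θ = mean/k = 53.4/7.13 = 7.49.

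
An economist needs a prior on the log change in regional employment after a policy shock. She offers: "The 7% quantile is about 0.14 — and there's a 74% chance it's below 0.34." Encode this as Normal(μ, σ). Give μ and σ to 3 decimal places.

The p-quantile of Normal(μ,σ) is μ + z_p·σ, with z_{0.07} = -1.476 and z_{0.74} = 0.6433.
Eliminate σ: μ = (z₂·x₁ − z₁·x₂)/(z₂ − z₁) = (0.6433·0.14 − (-1.476)·0.34)/2.119 = 0.279.
Then σ = (x₂ − x₁)/(z₂ − z₁) = (0.34 − 0.14)/2.119 = 0.094.

μ = 0.279, σ = 0.094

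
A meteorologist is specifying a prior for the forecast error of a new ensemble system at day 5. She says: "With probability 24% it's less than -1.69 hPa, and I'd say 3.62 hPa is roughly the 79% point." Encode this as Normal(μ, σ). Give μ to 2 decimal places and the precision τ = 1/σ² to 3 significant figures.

For Normal(μ,σ), the p-quantile is μ + z_p·σ. Here z_{0.24} = -0.7063, z_{0.79} = 0.8064.
So -1.69 = μ − 0.7063σ and 3.62 = μ + 0.8064σ.
Subtracting: σ = (3.62 − -1.69)/(0.8064 − (-0.7063)) = 3.51.
Then μ = -1.69 − (-0.7063)·3.51 = 0.79.
Precision τ = 1/σ² = 1/3.51² = 0.0812.

μ = 0.79, τ = 0.0812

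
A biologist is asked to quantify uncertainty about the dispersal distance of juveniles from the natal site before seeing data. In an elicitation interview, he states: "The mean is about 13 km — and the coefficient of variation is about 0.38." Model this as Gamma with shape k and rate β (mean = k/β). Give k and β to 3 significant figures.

For Gamma(k, rate β): mean = k/β, variance = k/β², so CV = 1/√k.
CV = 0.38, hence k = 1/CV² = 6.93.
Then β = k/mean = 6.93/13 = 0.533.

k ≈ 6.93, β ≈ 0.533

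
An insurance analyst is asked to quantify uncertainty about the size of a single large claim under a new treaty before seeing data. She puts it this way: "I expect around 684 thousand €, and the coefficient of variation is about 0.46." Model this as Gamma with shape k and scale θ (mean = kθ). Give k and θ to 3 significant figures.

k ≈ 4.73, θ ≈ 145

For Gamma(k, scale θ): mean = kθ, variance = kθ², so CV = 1/√k.
CV = 0.46, hence k = 1/CV² = 4.73.
Then θ = mean/k = 684/4.73 = 145.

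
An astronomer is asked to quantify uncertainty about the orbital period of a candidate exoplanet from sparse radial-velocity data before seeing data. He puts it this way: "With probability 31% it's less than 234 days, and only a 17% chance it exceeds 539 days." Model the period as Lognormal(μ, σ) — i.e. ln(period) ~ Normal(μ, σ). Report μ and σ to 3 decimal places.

If T ~ Lognormal(μ,σ) then ln T ~ Normal(μ,σ), so the p-quantile of ln T is μ + z_p·σ.
ln(234) = 5.455 and ln(539) = 6.29; z_{0.31} = -0.4959, z_{0.83} = 0.9542.
σ = (6.29 − 5.455)/(0.9542 − (-0.4959)) = 0.575.
μ = 5.455 − (-0.4959)·0.575 = 5.741.

μ ≈ 5.741, σ ≈ 0.575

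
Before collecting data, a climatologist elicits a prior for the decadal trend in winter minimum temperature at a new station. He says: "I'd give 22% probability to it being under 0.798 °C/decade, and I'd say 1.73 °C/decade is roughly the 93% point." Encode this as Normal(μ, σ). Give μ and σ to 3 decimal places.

μ = 1.118, σ = 0.415

For Normal(μ,σ), the p-quantile is μ + z_p·σ. Here z_{0.22} = -0.7722, z_{0.93} = 1.476.
So 0.798 = μ − 0.7722σ and 1.73 = μ + 1.476σ.
Subtracting: σ = (1.73 − 0.798)/(1.476 − (-0.7722)) = 0.415.
Then μ = 0.798 − (-0.7722)·0.415 = 1.118.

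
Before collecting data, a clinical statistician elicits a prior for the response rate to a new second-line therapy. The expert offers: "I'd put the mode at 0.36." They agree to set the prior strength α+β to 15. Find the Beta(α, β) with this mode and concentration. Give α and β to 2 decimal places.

α = 5.68, β = 9.32

For α,β > 1 the Beta mode is (α−1)/(α+β−2). With α+β = 15, the mode is (α−1)/13.
Set (α−1)/13 = 0.36 → α = 1 + 0.36·13 = 5.68.
β = 15 − α = 9.32.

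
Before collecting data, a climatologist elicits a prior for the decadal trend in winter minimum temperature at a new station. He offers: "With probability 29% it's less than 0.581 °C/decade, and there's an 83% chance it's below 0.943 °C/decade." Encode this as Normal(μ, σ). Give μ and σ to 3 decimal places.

For Normal(μ,σ), the p-quantile is μ + z_p·σ. Here z_{0.29} = -0.5534, z_{0.83} = 0.9542.
So 0.581 = μ − 0.5534σ and 0.943 = μ + 0.9542σ.
Subtracting: σ = (0.943 − 0.581)/(0.9542 − (-0.5534)) = 0.240.
Then μ = 0.581 − (-0.5534)·0.240 = 0.714.

μ = 0.714, σ = 0.240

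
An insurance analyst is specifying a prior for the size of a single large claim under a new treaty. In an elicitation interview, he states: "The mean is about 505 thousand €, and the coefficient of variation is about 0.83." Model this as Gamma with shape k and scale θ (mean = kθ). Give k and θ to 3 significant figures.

For Gamma(k, scale θ): mean = kθ, variance = kθ², so CV = 1/√k.
CV = 0.83, hence k = 1/CV² = 1.45.
Then θ = mean/k = 505/1.45 = 348.

k ≈ 1.45, θ ≈ 348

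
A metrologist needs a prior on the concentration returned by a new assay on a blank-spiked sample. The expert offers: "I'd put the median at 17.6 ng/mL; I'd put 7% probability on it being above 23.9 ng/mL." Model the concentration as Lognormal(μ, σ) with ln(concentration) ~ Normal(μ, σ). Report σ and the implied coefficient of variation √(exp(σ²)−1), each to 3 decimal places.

If T ~ Lognormal(μ,σ) then ln T ~ Normal(μ,σ), so the p-quantile of ln T is μ + z_p·σ.
ln(17.6) = 2.868 and ln(23.9) = 3.174; z_{0.5} = 0, z_{0.93} = 1.476.
σ = (3.174 − 2.868)/(1.476 − (0)) = 0.207.
μ = 2.868 − (0)·0.207 = 2.868.
CV = √(exp(σ²)−1) = √(exp(0.0430)−1) = 0.210.

σ ≈ 0.207, CV ≈ 0.210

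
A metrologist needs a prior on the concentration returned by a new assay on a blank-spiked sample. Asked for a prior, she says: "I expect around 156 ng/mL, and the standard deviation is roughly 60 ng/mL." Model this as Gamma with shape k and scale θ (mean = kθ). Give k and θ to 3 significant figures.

k ≈ 6.76, θ ≈ 23.1

For Gamma(k, scale θ): mean = kθ, variance = kθ², so CV = 1/√k.
CV = SD/mean = 60/156 = 0.3846, hence k = 1/CV² = 6.76.
Then θ = mean/k = 156/6.76 = 23.1.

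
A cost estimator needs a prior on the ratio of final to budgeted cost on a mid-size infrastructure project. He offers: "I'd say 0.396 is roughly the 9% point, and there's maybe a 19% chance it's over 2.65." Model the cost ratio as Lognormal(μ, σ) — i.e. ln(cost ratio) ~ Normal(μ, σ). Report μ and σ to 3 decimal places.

If T ~ Lognormal(μ,σ) then ln T ~ Normal(μ,σ), so the p-quantile of ln T is μ + z_p·σ.
ln(0.396) = -0.9263 and ln(2.65) = 0.9746; z_{0.09} = -1.341, z_{0.81} = 0.8779.
σ = (0.9746 − -0.9263)/(0.8779 − (-1.341)) = 0.857.
μ = -0.9263 − (-1.341)·0.857 = 0.222.

μ ≈ 0.222, σ ≈ 0.857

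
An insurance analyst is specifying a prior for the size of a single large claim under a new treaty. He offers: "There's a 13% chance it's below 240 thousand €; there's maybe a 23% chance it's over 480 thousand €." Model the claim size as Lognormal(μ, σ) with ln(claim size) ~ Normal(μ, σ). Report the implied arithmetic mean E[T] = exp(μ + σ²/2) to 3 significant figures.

E[T] ≈ 391 thousand €

If T ~ Lognormal(μ,σ) then ln T ~ Normal(μ,σ), so the p-quantile of ln T is μ + z_p·σ.
ln(240) = 5.481 and ln(480) = 6.174; z_{0.13} = -1.126, z_{0.77} = 0.7388.
σ = (6.174 − 5.481)/(0.7388 − (-1.126)) = 0.372.
μ = 5.481 − (-1.126)·0.372 = 5.899.
E[T] = exp(μ + σ²/2) = exp(5.899 + 0.0690) = 391 thousand €.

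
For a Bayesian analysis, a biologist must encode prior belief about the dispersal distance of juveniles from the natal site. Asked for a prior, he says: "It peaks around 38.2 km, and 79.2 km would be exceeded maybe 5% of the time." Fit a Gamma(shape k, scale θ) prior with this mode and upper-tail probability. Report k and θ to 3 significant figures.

Gamma(k,θ) with k>1 has mode (k−1)θ, so θ = 38.2/(k−1).
Need P(X < 79.2) = 0.95 with θ tied to k this way. Start at k = 2, θ = 38.2: P(X<79.2) ≈ 0.613.
Too low — raise k to concentrate. Iterating converges to k ≈ 6.2.
Then θ = 38.2/(6.2−1) ≈ 7.35.

k ≈ 6.2, θ ≈ 7.35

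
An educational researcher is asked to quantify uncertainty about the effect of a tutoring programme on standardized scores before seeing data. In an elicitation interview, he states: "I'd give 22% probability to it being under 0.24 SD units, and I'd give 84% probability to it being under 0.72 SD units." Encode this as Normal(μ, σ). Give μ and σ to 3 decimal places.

For Normal(μ,σ), the p-quantile is μ + z_p·σ. Here z_{0.22} = -0.7722, z_{0.84} = 0.9945.
So 0.24 = μ − 0.7722σ and 0.72 = μ + 0.9945σ.
Subtracting: σ = (0.72 − 0.24)/(0.9945 − (-0.7722)) = 0.272.
Then μ = 0.24 − (-0.7722)·0.272 = 0.450.

μ = 0.450, σ = 0.272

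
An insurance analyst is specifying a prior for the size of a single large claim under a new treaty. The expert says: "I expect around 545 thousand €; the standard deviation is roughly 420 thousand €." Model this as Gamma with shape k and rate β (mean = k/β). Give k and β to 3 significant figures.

For Gamma(k, rate β): mean = k/β, variance = k/β², so CV = 1/√k.
CV = SD/mean = 420/545 = 0.7706, hence k = 1/CV² = 1.68.
Then β = k/mean = 1.68/545 = 0.00309.

k ≈ 1.68, β ≈ 0.00309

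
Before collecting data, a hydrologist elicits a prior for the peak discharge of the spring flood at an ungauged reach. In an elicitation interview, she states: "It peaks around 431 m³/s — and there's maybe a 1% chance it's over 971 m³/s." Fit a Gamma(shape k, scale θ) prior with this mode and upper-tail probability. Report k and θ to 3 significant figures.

k ≈ 8.27, θ ≈ 59.3

Gamma(k,θ) with k>1 has mode (k−1)θ, so θ = 431/(k−1).
Need P(X < 971) = 0.99 with θ tied to k this way. Start at k = 2, θ = 431: P(X<971) ≈ 0.658.
Too low — raise k to concentrate. Iterating converges to k ≈ 8.27.
Then θ = 431/(8.27−1) ≈ 59.3.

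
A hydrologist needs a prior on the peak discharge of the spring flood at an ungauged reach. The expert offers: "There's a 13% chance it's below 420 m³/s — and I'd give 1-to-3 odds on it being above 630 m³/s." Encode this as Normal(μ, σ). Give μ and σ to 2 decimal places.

μ = 551.35, σ = 116.61

The p-quantile of Normal(μ,σ) is μ + z_p·σ, with z_{0.13} = -1.126 and z_{0.75} = 0.6745.
Eliminate σ: μ = (z₂·x₁ − z₁·x₂)/(z₂ − z₁) = (0.6745·420 − (-1.126)·630)/1.801 = 551.35.
Then σ = (x₂ − x₁)/(z₂ − z₁) = (630 − 420)/1.801 = 116.61.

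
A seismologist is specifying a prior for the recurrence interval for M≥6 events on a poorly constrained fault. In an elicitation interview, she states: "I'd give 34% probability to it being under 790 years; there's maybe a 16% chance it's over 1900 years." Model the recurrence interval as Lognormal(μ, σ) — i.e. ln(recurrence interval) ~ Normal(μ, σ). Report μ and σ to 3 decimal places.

μ ≈ 6.929, σ ≈ 0.624

If T ~ Lognormal(μ,σ) then ln T ~ Normal(μ,σ), so the p-quantile of ln T is μ + z_p·σ.
ln(790) = 6.672 and ln(1900) = 7.55; z_{0.34} = -0.4125, z_{0.84} = 0.9945.
σ = (7.55 − 6.672)/(0.9945 − (-0.4125)) = 0.624.
μ = 6.672 − (-0.4125)·0.624 = 6.929.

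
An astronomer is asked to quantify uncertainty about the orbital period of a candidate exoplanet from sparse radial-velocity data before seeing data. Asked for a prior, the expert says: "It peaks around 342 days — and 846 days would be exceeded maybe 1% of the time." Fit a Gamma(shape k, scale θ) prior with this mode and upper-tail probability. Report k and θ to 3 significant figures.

k ≈ 6.74, θ ≈ 59.6

Gamma(k,θ) with k>1 has mode (k−1)θ, so θ = 342/(k−1).
Need P(X < 846) = 0.99 with θ tied to k this way. Start at k = 2, θ = 342: P(X<846) ≈ 0.707.
Too low — raise k to concentrate. Iterating converges to k ≈ 6.74.
Then θ = 342/(6.74−1) ≈ 59.6.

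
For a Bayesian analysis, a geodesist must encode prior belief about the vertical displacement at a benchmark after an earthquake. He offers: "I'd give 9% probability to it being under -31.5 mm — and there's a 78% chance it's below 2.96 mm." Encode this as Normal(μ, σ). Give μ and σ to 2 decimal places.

The p-quantile of Normal(μ,σ) is μ + z_p·σ, with z_{0.09} = -1.341 and z_{0.78} = 0.7722.
Eliminate σ: μ = (z₂·x₁ − z₁·x₂)/(z₂ − z₁) = (0.7722·-31.5 − (-1.341)·2.96)/2.113 = -9.63.
Then σ = (x₂ − x₁)/(z₂ − z₁) = (2.96 − -31.5)/2.113 = 16.31.

μ = -9.63, σ = 16.31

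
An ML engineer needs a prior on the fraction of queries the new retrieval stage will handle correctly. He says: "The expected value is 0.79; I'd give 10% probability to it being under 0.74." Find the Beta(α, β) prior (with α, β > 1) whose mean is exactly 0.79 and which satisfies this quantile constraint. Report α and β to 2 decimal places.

α ≈ 89.32, β ≈ 23.74

With mean 0.79 fixed, write α = 0.79s, β = 0.21s where s = α+β.
Need P(θ < 0.74) = 0.1 under Beta(0.79s, 0.21s). Normal approximation: (q−m)/√(m(1−m)/s) ≈ z_{0.1} = -1.28, so s ≈ 0.79·0.21·(-1.28)²/(0.74−0.79)² = 109.0.
At s = 109.0: P(θ<0.74) ≈ 0.104. Adjusting to match 0.1 gives s ≈ 113.07.
So α = 0.79·113.07 ≈ 89.32, β = 0.21·113.07 ≈ 23.74.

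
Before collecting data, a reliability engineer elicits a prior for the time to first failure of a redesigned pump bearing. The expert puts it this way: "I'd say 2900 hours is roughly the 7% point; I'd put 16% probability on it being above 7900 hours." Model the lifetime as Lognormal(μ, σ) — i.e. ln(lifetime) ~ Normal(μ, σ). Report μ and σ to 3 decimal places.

μ ≈ 8.571, σ ≈ 0.406

If T ~ Lognormal(μ,σ) then ln T ~ Normal(μ,σ), so the p-quantile of ln T is μ + z_p·σ.
ln(2900) = 7.972 and ln(7900) = 8.975; z_{0.07} = -1.476, z_{0.84} = 0.9945.
σ = (8.975 − 7.972)/(0.9945 − (-1.476)) = 0.406.
μ = 7.972 − (-1.476)·0.406 = 8.571.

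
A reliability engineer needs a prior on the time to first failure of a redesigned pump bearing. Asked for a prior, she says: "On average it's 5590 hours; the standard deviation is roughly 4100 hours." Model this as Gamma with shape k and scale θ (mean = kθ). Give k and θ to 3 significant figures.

k ≈ 1.86, θ ≈ 3010

For Gamma(k, scale θ): mean = kθ, variance = kθ², so CV = 1/√k.
CV = SD/mean = 4100/5590 = 0.7335, hence k = 1/CV² = 1.86.
Then θ = mean/k = 5590/1.86 = 3010.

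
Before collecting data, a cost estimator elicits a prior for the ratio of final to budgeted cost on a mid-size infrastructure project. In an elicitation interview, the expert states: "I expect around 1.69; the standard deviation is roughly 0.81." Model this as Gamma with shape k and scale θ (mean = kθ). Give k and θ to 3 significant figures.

k ≈ 4.35, θ ≈ 0.388

For Gamma(k, scale θ): mean = kθ, variance = kθ², so CV = 1/√k.
CV = SD/mean = 0.81/1.69 = 0.4793, hence k = 1/CV² = 4.35.
Then θ = mean/k = 1.69/4.35 = 0.388.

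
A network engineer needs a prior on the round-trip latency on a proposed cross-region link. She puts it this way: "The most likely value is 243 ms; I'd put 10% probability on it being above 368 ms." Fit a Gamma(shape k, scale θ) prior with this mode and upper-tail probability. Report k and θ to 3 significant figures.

Gamma(k,θ) with k>1 has mode (k−1)θ, so θ = 243/(k−1).
Need P(X < 368) = 0.9 with θ tied to k this way. Start at k = 2, θ = 243: P(X<368) ≈ 0.447.
Too low — raise k to concentrate. Iterating converges to k ≈ 11.8.
Then θ = 243/(11.8−1) ≈ 22.5.

k ≈ 11.8, θ ≈ 22.5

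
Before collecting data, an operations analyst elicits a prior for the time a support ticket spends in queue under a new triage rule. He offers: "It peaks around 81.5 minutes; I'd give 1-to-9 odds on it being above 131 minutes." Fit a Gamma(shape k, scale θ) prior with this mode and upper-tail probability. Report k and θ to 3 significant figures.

Gamma(k,θ) with k>1 has mode (k−1)θ, so θ = 81.5/(k−1).
Need P(X < 131) = 0.9 with θ tied to k this way. Start at k = 2, θ = 81.5: P(X<131) ≈ 0.477.
Too low — raise k to concentrate. Iterating converges to k ≈ 9.35.
Then θ = 81.5/(9.35−1) ≈ 9.76.

k ≈ 9.35, θ ≈ 9.76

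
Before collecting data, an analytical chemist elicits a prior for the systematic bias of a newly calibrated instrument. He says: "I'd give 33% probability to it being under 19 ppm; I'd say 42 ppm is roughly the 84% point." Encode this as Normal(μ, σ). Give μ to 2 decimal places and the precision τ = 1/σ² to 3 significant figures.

μ = 26.05, τ = 0.00389

For Normal(μ,σ), the p-quantile is μ + z_p·σ. Here z_{0.33} = -0.4399, z_{0.84} = 0.9945.
So 19 = μ − 0.4399σ and 42 = μ + 0.9945σ.
Subtracting: σ = (42 − 19)/(0.9945 − (-0.4399)) = 16.03.
Then μ = 19 − (-0.4399)·16.03 = 26.05.
Precision τ = 1/σ² = 1/16.03² = 0.00389.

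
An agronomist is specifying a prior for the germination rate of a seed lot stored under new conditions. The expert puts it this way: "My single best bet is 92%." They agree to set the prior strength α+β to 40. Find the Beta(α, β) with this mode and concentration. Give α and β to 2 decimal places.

α = 35.96, β = 4.04

For α,β > 1 the Beta mode is (α−1)/(α+β−2). With α+β = 40, the mode is (α−1)/38.
Set (α−1)/38 = 0.92 → α = 1 + 0.92·38 = 35.96.
β = 40 − α = 4.04.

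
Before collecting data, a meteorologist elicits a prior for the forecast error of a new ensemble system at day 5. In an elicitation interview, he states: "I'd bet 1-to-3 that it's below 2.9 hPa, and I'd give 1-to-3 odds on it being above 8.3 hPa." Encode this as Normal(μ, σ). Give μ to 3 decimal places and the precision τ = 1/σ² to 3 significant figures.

μ = 5.600, τ = 0.0624

The p-quantile of Normal(μ,σ) is μ + z_p·σ, with z_{0.25} = -0.6745 and z_{0.75} = 0.6745.
Eliminate σ: μ = (z₂·x₁ − z₁·x₂)/(z₂ − z₁) = (0.6745·2.9 − (-0.6745)·8.3)/1.349 = 5.600.
Then σ = (x₂ − x₁)/(z₂ − z₁) = (8.3 − 2.9)/1.349 = 4.003.
Precision τ = 1/σ² = 1/4.003² = 0.0624.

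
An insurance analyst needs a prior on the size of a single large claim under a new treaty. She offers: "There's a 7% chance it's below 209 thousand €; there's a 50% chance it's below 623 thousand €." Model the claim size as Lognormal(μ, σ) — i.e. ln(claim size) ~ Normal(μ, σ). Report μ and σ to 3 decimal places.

μ ≈ 6.435, σ ≈ 0.740

If T ~ Lognormal(μ,σ) then ln T ~ Normal(μ,σ), so the p-quantile of ln T is μ + z_p·σ.
ln(209) = 5.342 and ln(623) = 6.435; z_{0.07} = -1.476, z_{0.5} = 0.
σ = (6.435 − 5.342)/(0 − (-1.476)) = 0.740.
μ = 5.342 − (-1.476)·0.740 = 6.435.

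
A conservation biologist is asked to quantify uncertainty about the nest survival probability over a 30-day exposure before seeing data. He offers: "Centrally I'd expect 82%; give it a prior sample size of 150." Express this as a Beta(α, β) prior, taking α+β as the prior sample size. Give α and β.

α = 123, β = 27

Under the effective-sample-size interpretation, Beta(α, β) has prior mean α/(α+β) and prior sample size α+β.
So α+β = 150 and α/(α+β) = 0.82, giving α = 0.82·150 = 123 and β = 150 − 123 = 27.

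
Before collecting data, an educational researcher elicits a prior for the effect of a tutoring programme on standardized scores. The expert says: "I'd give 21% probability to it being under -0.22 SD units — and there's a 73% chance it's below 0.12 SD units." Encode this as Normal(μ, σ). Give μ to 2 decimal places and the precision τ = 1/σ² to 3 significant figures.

μ = -0.03, τ = 17.4

For Normal(μ,σ), the p-quantile is μ + z_p·σ. Here z_{0.21} = -0.8064, z_{0.73} = 0.6128.
So -0.22 = μ − 0.8064σ and 0.12 = μ + 0.6128σ.
Subtracting: σ = (0.12 − -0.22)/(0.6128 − (-0.8064)) = 0.24.
Then μ = -0.22 − (-0.8064)·0.24 = -0.03.
Precision τ = 1/σ² = 1/0.2396² = 17.4.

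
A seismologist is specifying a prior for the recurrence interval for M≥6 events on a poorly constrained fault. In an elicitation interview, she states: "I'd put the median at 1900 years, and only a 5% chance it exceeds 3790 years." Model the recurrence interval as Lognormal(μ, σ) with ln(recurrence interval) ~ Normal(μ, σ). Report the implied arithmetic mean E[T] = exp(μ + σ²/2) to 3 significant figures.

E[T] ≈ 2080 years

If T ~ Lognormal(μ,σ) then ln T ~ Normal(μ,σ), so the p-quantile of ln T is μ + z_p·σ.
ln(1900) = 7.55 and ln(3790) = 8.24; z_{0.5} = 0, z_{0.95} = 1.645.
σ = (8.24 − 7.55)/(1.645 − (0)) = 0.420.
μ = 7.55 − (0)·0.420 = 7.550.
E[T] = exp(μ + σ²/2) = exp(7.550 + 0.0881) = 2080 years.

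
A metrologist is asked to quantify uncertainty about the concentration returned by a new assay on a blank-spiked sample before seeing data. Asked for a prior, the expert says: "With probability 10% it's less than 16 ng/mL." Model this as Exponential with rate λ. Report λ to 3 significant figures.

P(T < 16.0) = 1 − e^(−λ·16.0) = 0.1, so λ = −ln(1−0.1)/16.0 = −ln(0.9)/16.0 = 0.00659.

λ ≈ 0.00659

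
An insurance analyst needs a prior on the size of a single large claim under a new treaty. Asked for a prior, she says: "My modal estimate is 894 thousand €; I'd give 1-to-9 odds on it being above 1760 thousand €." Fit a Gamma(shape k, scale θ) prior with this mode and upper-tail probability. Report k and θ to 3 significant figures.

k ≈ 5.18, θ ≈ 214

Gamma(k,θ) with k>1 has mode (k−1)θ, so θ = 894/(k−1).
Need P(X < 1760) = 0.9 with θ tied to k this way. Start at k = 2, θ = 894: P(X<1760) ≈ 0.585.
Too low — raise k to concentrate. Iterating converges to k ≈ 5.18.
Then θ = 894/(5.18−1) ≈ 214.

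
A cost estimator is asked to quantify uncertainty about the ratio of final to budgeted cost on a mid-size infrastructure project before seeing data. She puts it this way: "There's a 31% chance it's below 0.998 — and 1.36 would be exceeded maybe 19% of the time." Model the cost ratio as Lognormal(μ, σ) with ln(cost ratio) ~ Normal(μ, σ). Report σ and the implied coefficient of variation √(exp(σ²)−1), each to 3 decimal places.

σ ≈ 0.225, CV ≈ 0.228

If T ~ Lognormal(μ,σ) then ln T ~ Normal(μ,σ), so the p-quantile of ln T is μ + z_p·σ.
ln(0.998) = -0.002002 and ln(1.36) = 0.3075; z_{0.31} = -0.4959, z_{0.81} = 0.8779.
σ = (0.3075 − -0.002002)/(0.8779 − (-0.4959)) = 0.225.
μ = -0.002002 − (-0.4959)·0.225 = 0.110.
CV = √(exp(σ²)−1) = √(exp(0.0508)−1) = 0.228.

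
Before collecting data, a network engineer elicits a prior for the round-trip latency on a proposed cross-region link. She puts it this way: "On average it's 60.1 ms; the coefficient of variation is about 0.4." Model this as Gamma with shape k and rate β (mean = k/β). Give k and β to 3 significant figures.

For Gamma(k, rate β): mean = k/β, variance = k/β², so CV = 1/√k.
CV = 0.4, hence k = 1/CV² = 6.25.
Then β = k/mean = 6.25/60.1 = 0.104.

k ≈ 6.25, β ≈ 0.104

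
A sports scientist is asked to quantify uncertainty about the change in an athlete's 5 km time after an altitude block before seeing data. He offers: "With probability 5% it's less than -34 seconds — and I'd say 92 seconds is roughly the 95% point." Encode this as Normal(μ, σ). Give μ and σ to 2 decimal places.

μ = 29.00, σ = 38.30

For Normal(μ,σ), the p-quantile is μ + z_p·σ. Here z_{0.05} = -1.645, z_{0.95} = 1.645.
So -34 = μ − 1.645σ and 92 = μ + 1.645σ.
Subtracting: σ = (92 − -34)/(1.645 − (-1.645)) = 38.30.
Then μ = -34 − (-1.645)·38.30 = 29.00.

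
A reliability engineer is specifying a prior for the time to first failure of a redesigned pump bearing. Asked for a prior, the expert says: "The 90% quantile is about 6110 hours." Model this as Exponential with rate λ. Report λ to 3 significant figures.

λ ≈ 0.000377

P(T < 6110.0) = 1 − e^(−λ·6110.0) = 0.9, so λ = −ln(1−0.9)/6110.0 = −ln(0.1)/6110.0 = 0.000377.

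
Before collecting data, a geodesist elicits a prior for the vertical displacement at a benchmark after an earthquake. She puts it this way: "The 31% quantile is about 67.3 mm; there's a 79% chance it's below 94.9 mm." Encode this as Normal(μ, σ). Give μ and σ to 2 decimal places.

For Normal(μ,σ), the p-quantile is μ + z_p·σ. Here z_{0.31} = -0.4959, z_{0.79} = 0.8064.
So 67.3 = μ − 0.4959σ and 94.9 = μ + 0.8064σ.
Subtracting: σ = (94.9 − 67.3)/(0.8064 − (-0.4959)) = 21.19.
Then μ = 67.3 − (-0.4959)·21.19 = 77.81.

μ = 77.81, σ = 21.19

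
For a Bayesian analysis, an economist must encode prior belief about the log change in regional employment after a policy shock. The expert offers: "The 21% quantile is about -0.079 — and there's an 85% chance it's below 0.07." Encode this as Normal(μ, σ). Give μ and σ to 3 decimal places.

μ = -0.014, σ = 0.081

For Normal(μ,σ), the p-quantile is μ + z_p·σ. Here z_{0.21} = -0.8064, z_{0.85} = 1.036.
So -0.079 = μ − 0.8064σ and 0.07 = μ + 1.036σ.
Subtracting: σ = (0.07 − -0.079)/(1.036 − (-0.8064)) = 0.081.
Then μ = -0.079 − (-0.8064)·0.081 = -0.014.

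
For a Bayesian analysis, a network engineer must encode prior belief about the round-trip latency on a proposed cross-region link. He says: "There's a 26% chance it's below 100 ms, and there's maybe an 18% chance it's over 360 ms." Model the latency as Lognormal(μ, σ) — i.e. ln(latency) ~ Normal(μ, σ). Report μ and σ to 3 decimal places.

μ ≈ 5.134, σ ≈ 0.822

If T ~ Lognormal(μ,σ) then ln T ~ Normal(μ,σ), so the p-quantile of ln T is μ + z_p·σ.
ln(100) = 4.605 and ln(360) = 5.886; z_{0.26} = -0.6433, z_{0.82} = 0.9154.
σ = (5.886 − 4.605)/(0.9154 − (-0.6433)) = 0.822.
μ = 4.605 − (-0.6433)·0.822 = 5.134.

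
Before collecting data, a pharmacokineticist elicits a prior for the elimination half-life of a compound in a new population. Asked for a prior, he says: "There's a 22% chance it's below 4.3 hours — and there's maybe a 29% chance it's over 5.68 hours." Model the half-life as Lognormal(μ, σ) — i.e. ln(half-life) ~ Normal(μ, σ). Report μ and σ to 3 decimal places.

If T ~ Lognormal(μ,σ) then ln T ~ Normal(μ,σ), so the p-quantile of ln T is μ + z_p·σ.
ln(4.3) = 1.459 and ln(5.68) = 1.737; z_{0.22} = -0.7722, z_{0.71} = 0.5534.
σ = (1.737 − 1.459)/(0.5534 − (-0.7722)) = 0.210.
μ = 1.459 − (-0.7722)·0.210 = 1.621.

μ ≈ 1.621, σ ≈ 0.210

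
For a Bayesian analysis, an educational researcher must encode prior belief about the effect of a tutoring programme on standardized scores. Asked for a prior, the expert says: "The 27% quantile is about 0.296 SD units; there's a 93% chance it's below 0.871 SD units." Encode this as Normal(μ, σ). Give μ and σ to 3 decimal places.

The p-quantile of Normal(μ,σ) is μ + z_p·σ, with z_{0.27} = -0.6128 and z_{0.93} = 1.476.
Eliminate σ: μ = (z₂·x₁ − z₁·x₂)/(z₂ − z₁) = (1.476·0.296 − (-0.6128)·0.871)/2.089 = 0.465.
Then σ = (x₂ − x₁)/(z₂ − z₁) = (0.871 − 0.296)/2.089 = 0.275.

μ = 0.465, σ = 0.275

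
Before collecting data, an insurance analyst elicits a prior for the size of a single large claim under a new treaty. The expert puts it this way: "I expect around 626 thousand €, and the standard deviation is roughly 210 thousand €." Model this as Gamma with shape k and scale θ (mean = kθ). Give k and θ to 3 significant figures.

k ≈ 8.89, θ ≈ 70.4

For Gamma(k, scale θ): mean = kθ, variance = kθ², so CV = 1/√k.
CV = SD/mean = 210/626 = 0.3355, hence k = 1/CV² = 8.89.
Then θ = mean/k = 626/8.89 = 70.4.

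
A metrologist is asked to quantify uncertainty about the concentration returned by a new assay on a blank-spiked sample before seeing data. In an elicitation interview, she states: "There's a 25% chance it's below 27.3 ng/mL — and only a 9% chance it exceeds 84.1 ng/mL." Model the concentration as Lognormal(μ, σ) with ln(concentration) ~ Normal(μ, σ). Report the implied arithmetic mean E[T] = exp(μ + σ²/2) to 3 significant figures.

E[T] ≈ 46.5 ng/mL

If T ~ Lognormal(μ,σ) then ln T ~ Normal(μ,σ), so the p-quantile of ln T is μ + z_p·σ.
ln(27.3) = 3.307 and ln(84.1) = 4.432; z_{0.25} = -0.6745, z_{0.91} = 1.341.
σ = (4.432 − 3.307)/(1.341 − (-0.6745)) = 0.558.
μ = 3.307 − (-0.6745)·0.558 = 3.683.
E[T] = exp(μ + σ²/2) = exp(3.683 + 0.1559) = 46.5 ng/mL.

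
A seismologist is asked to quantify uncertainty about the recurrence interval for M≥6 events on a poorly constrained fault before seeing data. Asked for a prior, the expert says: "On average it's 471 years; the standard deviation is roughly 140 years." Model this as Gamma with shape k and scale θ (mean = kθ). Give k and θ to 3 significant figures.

k ≈ 11.3, θ ≈ 41.6

For Gamma(k, scale θ): mean = kθ, variance = kθ², so CV = 1/√k.
CV = SD/mean = 140/471 = 0.2972, hence k = 1/CV² = 11.3.
Then θ = mean/k = 471/11.3 = 41.6.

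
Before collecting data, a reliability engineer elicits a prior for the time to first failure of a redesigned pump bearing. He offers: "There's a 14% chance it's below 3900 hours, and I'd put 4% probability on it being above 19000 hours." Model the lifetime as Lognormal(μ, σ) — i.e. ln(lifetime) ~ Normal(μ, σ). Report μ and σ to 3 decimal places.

μ ≈ 8.873, σ ≈ 0.559

If T ~ Lognormal(μ,σ) then ln T ~ Normal(μ,σ), so the p-quantile of ln T is μ + z_p·σ.
ln(3900) = 8.269 and ln(19000) = 9.852; z_{0.14} = -1.08, z_{0.96} = 1.751.
σ = (9.852 − 8.269)/(1.751 − (-1.08)) = 0.559.
μ = 8.269 − (-1.08)·0.559 = 8.873.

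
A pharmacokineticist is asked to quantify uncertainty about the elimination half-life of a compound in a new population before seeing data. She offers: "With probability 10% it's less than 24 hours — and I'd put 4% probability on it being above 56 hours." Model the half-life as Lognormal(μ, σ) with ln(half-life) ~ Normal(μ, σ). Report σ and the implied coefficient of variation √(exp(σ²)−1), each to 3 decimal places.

σ ≈ 0.279, CV ≈ 0.285

If T ~ Lognormal(μ,σ) then ln T ~ Normal(μ,σ), so the p-quantile of ln T is μ + z_p·σ.
ln(24) = 3.178 and ln(56) = 4.025; z_{0.1} = -1.282, z_{0.96} = 1.751.
σ = (4.025 − 3.178)/(1.751 − (-1.282)) = 0.279.
μ = 3.178 − (-1.282)·0.279 = 3.536.
CV = √(exp(σ²)−1) = √(exp(0.0781)−1) = 0.285.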